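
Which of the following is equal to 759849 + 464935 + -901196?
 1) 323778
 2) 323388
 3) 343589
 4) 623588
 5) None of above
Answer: 5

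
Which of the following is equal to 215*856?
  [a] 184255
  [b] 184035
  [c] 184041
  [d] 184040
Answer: d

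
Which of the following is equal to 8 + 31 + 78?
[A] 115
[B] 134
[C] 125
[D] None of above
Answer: D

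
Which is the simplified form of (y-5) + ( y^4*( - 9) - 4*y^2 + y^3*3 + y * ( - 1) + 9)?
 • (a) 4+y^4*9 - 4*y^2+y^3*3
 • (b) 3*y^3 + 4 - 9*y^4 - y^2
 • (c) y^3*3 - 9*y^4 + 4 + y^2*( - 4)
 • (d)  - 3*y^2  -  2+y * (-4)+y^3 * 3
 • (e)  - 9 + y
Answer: c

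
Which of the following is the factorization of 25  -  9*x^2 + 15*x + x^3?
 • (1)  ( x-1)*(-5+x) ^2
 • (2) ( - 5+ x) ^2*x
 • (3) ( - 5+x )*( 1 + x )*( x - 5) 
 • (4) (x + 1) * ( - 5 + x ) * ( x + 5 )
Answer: 3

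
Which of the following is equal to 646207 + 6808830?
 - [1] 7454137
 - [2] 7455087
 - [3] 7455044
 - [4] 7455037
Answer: 4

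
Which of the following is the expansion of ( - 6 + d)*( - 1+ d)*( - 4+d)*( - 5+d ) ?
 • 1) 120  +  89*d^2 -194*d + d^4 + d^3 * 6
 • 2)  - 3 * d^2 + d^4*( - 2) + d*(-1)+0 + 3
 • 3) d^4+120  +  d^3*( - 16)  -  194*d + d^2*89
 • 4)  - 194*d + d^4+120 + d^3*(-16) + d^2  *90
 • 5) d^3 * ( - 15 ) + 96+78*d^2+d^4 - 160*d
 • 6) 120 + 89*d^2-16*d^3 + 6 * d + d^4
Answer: 3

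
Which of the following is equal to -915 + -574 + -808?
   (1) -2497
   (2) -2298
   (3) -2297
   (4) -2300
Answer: 3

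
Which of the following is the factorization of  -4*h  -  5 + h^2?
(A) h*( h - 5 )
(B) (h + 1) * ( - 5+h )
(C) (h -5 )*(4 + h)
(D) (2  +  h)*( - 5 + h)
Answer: B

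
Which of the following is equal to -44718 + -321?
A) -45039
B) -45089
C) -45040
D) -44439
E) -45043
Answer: A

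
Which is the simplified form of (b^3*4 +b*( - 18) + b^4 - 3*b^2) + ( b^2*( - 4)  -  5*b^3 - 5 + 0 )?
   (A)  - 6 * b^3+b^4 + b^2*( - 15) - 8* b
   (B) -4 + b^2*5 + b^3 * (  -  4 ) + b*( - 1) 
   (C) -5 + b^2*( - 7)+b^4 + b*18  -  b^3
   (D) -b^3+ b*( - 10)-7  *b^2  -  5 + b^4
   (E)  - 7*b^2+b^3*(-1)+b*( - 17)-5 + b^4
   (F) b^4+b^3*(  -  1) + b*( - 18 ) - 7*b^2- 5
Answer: F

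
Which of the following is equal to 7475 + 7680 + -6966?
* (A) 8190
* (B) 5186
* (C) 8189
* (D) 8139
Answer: C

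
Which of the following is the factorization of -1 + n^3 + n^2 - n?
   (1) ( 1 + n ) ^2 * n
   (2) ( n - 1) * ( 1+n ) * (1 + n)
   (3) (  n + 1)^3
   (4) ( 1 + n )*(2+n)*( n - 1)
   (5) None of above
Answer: 2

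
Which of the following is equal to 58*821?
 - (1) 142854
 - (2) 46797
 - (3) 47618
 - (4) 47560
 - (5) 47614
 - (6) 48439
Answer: 3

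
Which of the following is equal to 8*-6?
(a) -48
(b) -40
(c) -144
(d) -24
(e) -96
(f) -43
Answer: a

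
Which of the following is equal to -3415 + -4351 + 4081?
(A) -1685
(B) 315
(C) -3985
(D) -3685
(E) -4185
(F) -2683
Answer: D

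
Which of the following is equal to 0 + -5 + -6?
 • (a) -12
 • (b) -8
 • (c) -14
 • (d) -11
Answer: d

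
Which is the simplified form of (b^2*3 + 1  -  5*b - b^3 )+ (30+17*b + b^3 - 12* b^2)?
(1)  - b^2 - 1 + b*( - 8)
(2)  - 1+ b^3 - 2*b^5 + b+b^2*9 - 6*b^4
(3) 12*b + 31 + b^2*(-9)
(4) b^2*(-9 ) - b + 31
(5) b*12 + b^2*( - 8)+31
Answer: 3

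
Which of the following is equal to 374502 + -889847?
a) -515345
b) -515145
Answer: a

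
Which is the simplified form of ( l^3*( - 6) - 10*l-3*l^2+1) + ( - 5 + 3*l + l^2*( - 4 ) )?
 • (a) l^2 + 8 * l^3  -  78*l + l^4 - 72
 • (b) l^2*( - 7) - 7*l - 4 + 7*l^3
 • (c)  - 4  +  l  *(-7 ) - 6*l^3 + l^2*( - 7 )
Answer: c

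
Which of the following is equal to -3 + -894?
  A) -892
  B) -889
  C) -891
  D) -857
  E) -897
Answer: E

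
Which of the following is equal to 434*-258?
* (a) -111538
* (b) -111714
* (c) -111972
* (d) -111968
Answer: c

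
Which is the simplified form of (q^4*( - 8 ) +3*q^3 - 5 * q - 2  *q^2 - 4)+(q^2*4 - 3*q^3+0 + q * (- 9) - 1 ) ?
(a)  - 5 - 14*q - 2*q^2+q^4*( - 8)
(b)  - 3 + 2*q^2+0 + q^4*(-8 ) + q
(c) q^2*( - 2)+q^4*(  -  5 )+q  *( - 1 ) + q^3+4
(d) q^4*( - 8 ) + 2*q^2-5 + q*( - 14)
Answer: d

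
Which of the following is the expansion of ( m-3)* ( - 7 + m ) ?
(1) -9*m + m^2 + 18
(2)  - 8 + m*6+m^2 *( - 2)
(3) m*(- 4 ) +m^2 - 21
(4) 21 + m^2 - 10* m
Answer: 4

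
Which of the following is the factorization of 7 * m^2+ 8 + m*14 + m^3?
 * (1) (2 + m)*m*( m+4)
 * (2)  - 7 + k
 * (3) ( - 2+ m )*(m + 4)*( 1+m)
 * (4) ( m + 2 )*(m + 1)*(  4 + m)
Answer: 4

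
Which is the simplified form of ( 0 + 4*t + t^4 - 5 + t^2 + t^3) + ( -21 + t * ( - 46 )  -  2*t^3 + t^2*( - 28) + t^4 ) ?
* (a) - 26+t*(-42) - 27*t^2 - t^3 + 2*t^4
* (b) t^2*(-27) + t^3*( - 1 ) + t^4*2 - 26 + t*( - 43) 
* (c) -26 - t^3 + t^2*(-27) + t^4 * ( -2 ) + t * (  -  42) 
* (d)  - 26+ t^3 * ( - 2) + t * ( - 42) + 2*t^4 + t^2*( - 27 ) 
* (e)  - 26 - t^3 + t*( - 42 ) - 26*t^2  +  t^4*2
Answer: a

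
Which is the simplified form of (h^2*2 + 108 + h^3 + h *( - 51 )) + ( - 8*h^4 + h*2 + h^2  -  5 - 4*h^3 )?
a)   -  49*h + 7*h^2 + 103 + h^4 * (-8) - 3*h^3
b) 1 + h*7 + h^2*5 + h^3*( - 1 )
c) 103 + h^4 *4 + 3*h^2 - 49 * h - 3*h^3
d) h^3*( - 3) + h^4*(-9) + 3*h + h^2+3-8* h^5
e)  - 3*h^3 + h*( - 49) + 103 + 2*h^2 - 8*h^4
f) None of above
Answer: f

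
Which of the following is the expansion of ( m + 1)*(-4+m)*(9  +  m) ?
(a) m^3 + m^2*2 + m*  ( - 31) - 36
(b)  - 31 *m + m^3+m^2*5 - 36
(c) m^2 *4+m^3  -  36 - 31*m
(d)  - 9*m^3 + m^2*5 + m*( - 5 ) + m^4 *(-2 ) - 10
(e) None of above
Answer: e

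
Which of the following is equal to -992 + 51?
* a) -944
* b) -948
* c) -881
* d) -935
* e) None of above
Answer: e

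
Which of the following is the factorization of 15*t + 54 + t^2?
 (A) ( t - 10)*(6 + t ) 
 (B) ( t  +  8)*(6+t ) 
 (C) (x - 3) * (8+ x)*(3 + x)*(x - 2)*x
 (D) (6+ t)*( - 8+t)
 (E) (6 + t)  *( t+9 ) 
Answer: E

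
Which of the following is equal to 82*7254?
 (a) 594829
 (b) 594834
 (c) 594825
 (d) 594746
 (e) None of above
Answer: e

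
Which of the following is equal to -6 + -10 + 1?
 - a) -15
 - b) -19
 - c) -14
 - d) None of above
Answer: a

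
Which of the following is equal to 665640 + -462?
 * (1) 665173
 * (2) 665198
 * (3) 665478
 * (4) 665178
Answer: 4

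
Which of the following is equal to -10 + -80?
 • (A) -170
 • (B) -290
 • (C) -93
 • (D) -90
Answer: D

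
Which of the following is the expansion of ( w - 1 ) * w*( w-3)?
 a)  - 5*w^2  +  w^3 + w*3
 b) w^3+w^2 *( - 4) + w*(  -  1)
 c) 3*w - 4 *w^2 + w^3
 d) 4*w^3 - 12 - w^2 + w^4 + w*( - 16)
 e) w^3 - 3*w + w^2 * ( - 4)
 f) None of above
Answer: c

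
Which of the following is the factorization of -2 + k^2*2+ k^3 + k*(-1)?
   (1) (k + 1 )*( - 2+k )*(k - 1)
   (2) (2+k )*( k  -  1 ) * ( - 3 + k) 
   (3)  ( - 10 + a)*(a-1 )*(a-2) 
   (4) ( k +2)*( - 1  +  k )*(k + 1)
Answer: 4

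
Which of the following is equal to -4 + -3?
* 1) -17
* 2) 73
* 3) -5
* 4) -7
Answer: 4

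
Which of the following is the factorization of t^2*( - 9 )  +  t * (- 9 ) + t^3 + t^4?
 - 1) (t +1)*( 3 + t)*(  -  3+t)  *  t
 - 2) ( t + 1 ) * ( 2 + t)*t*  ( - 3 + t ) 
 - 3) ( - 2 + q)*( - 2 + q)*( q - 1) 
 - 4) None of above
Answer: 1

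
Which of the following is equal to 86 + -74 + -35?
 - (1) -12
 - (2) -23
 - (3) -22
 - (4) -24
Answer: 2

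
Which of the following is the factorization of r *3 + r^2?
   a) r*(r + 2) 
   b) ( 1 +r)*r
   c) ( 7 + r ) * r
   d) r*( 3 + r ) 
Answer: d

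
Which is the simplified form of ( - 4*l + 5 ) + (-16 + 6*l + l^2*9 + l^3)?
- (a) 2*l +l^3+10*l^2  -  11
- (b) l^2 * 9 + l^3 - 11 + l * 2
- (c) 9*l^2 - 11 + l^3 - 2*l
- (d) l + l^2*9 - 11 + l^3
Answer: b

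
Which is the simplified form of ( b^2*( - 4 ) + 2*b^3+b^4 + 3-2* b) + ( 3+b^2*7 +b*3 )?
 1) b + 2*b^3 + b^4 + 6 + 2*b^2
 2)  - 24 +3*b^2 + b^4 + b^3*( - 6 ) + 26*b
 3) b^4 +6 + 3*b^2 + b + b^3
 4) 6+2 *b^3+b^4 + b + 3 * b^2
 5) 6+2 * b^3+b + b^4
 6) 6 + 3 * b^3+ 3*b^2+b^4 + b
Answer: 4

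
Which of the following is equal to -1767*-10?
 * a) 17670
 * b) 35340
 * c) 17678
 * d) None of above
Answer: a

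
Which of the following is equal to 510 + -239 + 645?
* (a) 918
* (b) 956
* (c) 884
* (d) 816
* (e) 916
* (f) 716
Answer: e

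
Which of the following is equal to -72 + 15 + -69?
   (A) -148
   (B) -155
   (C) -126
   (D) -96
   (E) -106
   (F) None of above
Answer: C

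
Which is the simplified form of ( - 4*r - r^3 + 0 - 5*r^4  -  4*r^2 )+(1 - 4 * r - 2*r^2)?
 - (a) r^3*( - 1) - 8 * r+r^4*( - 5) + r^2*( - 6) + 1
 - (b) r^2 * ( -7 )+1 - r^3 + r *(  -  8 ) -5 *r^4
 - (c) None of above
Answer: a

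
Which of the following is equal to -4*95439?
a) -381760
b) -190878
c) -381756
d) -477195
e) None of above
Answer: c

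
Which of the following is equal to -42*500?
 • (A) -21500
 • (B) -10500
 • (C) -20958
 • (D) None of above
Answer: D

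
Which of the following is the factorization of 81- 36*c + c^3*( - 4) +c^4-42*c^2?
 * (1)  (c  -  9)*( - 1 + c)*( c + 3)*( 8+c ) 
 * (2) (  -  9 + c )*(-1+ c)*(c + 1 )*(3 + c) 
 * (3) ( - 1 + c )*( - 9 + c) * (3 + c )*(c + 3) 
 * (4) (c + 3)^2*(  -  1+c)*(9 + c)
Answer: 3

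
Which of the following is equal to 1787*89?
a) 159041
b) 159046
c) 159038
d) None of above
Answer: d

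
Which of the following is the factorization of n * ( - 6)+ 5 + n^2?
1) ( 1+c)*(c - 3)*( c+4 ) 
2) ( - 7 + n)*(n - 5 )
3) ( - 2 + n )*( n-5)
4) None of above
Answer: 4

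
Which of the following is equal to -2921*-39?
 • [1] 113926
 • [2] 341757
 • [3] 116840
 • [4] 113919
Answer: 4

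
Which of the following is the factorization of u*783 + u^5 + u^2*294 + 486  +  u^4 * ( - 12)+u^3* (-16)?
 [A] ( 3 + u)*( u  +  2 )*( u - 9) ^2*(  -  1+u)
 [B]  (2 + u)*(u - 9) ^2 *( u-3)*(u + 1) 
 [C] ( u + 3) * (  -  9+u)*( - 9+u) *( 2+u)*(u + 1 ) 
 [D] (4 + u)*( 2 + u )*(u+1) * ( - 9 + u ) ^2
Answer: C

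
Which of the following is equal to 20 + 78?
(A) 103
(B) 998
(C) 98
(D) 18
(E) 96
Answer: C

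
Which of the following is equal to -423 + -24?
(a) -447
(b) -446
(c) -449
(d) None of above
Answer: a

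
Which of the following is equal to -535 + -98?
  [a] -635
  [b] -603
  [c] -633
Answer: c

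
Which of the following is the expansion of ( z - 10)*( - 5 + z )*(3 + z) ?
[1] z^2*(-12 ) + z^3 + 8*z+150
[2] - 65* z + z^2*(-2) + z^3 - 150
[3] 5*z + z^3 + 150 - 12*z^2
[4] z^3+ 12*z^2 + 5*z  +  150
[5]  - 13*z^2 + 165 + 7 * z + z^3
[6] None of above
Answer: 3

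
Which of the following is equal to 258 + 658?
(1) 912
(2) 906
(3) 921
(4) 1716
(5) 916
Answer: 5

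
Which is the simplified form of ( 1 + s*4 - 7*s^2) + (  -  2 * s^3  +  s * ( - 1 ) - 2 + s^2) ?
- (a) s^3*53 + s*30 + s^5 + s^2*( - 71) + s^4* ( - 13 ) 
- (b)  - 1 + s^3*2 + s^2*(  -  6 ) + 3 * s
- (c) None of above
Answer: c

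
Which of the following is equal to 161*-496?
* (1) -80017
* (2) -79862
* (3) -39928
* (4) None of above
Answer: 4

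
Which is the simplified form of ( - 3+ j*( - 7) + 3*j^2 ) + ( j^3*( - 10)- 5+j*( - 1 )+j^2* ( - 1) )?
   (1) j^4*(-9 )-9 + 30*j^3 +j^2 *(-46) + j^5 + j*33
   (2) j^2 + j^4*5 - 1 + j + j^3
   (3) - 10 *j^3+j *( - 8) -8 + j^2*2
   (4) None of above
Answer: 3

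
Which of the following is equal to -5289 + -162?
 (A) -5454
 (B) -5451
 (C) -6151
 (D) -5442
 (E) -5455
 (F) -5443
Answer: B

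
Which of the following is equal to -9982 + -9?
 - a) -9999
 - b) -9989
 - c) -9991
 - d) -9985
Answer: c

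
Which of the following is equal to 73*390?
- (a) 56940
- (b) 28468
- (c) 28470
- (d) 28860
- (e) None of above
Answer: c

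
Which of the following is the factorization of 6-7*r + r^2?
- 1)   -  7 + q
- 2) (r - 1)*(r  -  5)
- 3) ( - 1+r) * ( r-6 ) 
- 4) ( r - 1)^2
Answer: 3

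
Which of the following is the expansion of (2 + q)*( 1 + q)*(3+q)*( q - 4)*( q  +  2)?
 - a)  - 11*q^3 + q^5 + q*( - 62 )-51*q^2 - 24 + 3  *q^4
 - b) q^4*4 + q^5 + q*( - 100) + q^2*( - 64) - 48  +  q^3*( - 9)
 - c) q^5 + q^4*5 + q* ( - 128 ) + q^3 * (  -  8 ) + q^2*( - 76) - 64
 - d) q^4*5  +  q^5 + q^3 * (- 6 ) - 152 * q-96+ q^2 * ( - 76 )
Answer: b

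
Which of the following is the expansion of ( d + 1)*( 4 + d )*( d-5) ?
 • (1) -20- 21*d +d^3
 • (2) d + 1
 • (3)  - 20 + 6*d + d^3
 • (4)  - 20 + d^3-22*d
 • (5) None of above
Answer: 1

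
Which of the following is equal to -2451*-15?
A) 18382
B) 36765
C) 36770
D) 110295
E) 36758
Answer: B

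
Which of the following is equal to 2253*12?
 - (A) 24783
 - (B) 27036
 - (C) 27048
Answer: B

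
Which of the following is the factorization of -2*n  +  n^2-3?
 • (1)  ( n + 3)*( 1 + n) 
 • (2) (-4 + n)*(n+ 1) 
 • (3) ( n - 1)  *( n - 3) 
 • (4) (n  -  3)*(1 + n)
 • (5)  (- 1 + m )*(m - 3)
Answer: 4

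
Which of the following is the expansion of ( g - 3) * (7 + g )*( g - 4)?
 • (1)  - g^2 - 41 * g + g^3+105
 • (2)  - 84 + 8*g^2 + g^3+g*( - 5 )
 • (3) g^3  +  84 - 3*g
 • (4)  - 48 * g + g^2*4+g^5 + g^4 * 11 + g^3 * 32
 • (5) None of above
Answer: 5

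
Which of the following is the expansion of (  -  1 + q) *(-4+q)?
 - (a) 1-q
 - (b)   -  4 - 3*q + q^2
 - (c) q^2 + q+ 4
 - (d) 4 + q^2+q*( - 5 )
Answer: d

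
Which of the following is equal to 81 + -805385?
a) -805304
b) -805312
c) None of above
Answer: a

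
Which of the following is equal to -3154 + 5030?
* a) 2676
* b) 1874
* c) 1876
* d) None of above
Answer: c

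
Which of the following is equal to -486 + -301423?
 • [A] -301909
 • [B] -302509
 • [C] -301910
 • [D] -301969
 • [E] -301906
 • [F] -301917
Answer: A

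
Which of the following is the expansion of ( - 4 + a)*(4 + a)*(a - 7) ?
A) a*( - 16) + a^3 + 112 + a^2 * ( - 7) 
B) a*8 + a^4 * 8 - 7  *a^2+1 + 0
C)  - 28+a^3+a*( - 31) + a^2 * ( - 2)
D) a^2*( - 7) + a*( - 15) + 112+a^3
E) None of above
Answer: A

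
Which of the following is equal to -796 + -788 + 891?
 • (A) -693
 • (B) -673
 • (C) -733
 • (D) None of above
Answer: A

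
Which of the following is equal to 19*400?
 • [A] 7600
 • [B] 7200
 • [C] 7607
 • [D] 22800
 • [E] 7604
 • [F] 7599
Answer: A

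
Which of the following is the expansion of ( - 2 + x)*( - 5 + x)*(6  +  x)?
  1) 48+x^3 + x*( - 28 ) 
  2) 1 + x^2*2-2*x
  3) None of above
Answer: 3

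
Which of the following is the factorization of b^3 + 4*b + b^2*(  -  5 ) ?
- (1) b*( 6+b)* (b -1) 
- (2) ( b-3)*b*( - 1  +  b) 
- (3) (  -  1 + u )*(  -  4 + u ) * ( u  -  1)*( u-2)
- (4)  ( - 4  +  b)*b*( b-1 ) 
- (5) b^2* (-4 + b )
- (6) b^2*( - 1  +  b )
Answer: 4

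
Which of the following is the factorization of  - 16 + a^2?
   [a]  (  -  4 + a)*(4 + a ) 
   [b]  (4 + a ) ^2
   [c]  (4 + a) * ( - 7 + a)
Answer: a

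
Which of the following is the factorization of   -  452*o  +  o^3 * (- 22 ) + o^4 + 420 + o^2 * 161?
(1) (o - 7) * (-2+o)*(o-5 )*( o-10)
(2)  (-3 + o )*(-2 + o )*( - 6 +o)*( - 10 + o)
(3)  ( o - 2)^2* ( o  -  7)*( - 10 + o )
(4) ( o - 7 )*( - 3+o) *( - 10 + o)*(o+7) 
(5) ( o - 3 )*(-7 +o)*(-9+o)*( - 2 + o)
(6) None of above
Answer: 6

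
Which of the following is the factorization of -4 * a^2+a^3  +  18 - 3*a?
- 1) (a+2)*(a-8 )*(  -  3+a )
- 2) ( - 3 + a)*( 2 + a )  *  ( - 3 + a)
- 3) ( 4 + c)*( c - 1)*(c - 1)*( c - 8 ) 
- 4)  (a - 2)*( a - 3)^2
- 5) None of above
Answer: 2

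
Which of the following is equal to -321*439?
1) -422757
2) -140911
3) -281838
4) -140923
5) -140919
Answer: 5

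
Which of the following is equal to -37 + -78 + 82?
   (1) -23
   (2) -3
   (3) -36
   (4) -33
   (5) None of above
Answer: 4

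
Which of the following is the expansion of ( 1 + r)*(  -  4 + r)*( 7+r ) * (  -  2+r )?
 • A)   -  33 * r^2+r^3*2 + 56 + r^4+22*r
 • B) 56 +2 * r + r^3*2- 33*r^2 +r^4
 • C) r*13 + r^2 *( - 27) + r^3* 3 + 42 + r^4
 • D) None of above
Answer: A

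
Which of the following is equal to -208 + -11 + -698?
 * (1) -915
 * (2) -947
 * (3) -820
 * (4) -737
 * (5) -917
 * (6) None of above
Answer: 5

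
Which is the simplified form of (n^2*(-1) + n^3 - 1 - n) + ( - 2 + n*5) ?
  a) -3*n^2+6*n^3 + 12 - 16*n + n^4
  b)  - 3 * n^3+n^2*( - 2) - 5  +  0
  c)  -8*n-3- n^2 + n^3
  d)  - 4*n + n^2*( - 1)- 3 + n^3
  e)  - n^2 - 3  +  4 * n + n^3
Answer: e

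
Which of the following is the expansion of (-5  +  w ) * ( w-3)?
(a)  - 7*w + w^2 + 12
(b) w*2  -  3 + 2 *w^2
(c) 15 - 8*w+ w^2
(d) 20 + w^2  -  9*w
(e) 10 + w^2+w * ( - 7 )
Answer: c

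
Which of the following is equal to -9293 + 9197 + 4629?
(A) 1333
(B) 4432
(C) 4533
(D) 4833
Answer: C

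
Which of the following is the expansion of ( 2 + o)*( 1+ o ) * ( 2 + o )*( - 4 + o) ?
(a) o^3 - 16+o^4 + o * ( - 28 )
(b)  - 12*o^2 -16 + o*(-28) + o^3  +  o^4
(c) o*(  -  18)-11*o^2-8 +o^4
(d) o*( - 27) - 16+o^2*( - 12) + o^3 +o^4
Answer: b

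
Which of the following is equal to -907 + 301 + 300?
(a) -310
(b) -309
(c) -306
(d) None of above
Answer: c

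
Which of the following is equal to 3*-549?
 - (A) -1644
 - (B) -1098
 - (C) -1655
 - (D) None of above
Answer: D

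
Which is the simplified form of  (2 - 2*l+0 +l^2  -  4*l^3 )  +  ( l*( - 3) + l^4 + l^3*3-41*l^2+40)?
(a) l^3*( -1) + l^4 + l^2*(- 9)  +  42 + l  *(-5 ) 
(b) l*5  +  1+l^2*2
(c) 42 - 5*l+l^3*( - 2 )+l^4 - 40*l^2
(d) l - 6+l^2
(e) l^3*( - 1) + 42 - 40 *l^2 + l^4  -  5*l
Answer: e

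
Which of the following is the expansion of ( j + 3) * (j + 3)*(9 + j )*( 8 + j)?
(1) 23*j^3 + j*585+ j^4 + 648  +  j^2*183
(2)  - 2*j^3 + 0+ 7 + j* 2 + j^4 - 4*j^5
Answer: 1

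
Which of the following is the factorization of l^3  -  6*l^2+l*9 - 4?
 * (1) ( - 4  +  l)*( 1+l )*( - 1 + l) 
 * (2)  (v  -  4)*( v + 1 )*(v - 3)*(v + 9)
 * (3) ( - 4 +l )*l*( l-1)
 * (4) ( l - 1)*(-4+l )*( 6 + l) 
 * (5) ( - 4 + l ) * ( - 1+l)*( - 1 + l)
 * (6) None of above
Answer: 5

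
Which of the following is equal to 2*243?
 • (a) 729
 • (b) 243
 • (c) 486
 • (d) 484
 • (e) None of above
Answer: c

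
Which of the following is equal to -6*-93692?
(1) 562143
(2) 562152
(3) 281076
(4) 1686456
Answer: 2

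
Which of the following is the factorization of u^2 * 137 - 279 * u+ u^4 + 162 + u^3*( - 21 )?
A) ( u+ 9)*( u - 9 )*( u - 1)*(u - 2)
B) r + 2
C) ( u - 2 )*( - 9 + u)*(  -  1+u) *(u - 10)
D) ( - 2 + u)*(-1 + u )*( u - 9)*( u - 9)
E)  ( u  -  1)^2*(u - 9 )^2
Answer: D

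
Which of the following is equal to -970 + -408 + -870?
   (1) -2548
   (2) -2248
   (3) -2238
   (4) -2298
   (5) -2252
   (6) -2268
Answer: 2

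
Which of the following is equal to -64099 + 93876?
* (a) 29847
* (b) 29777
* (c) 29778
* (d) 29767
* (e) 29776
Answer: b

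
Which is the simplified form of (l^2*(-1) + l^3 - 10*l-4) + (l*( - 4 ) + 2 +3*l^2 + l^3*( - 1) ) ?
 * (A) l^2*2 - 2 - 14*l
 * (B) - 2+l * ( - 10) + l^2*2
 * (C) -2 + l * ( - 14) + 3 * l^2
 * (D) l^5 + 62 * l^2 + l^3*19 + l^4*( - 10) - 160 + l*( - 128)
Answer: A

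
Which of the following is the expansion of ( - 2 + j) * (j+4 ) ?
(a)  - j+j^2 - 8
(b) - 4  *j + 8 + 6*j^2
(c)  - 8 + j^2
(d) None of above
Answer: d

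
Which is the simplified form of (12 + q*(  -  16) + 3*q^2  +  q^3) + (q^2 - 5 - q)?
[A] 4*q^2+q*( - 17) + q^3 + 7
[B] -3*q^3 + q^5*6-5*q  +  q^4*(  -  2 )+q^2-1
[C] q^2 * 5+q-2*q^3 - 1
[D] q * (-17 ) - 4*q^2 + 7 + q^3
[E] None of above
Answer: A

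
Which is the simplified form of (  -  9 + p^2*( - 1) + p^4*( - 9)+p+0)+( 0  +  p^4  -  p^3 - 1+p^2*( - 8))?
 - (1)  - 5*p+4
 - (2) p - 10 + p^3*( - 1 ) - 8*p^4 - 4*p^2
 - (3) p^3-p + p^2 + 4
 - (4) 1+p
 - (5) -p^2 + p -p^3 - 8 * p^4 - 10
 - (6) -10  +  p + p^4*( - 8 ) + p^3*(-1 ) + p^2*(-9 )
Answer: 6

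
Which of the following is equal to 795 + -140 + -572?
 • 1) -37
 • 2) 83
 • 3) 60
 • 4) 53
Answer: 2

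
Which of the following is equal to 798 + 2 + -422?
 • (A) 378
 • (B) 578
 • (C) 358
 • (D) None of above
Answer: A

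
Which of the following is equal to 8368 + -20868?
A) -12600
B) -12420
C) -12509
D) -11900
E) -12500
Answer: E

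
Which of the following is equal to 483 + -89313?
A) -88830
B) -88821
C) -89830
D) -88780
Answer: A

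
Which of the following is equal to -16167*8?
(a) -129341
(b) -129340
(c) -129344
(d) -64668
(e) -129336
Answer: e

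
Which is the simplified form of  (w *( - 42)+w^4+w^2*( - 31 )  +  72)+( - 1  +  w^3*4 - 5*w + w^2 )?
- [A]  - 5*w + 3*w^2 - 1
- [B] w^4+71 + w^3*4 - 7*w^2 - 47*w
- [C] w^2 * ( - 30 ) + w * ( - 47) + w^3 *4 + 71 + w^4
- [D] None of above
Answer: C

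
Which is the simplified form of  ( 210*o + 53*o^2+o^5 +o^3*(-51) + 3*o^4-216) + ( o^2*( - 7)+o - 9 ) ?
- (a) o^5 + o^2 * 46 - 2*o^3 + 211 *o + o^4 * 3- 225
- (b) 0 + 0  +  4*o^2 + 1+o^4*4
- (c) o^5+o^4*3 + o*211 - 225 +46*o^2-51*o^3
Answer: c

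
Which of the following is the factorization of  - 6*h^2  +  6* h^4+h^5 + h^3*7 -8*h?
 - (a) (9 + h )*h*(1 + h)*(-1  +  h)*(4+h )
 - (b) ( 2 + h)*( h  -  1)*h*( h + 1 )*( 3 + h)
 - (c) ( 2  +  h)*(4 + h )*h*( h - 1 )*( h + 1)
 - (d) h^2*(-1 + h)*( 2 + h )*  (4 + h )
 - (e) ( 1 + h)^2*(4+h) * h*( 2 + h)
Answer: c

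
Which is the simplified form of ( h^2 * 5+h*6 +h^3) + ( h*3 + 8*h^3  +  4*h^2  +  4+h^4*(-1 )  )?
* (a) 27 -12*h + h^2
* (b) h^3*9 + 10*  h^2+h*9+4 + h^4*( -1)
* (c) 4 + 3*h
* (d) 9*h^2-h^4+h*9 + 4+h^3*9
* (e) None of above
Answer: d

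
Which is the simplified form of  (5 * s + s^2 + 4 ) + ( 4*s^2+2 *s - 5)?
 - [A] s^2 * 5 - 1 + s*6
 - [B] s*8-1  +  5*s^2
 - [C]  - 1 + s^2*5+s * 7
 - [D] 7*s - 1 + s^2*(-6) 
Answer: C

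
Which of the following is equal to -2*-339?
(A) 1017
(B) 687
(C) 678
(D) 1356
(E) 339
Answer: C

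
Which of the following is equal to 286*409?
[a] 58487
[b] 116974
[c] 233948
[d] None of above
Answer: b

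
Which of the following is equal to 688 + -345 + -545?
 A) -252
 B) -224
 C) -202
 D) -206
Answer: C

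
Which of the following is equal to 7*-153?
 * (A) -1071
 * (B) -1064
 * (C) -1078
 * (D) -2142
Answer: A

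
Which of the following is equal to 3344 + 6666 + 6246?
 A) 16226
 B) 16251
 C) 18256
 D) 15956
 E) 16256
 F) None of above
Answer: E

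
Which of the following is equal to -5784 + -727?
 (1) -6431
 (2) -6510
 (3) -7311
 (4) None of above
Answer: 4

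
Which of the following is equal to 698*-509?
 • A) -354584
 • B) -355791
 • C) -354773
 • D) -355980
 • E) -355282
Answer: E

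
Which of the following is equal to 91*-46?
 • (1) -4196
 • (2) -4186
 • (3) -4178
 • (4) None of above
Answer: 2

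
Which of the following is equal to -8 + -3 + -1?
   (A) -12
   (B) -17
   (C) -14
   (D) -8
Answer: A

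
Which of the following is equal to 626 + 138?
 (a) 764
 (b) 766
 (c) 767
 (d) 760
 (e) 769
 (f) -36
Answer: a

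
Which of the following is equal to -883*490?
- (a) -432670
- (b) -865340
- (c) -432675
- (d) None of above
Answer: a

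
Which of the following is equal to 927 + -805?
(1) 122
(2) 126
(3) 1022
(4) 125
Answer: 1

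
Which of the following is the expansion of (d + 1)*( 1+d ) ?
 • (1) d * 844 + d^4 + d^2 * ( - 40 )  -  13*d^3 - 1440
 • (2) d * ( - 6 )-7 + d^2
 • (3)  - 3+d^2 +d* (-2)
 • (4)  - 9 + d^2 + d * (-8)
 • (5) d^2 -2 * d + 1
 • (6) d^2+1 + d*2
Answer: 6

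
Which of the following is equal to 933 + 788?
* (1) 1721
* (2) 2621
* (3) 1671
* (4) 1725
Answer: 1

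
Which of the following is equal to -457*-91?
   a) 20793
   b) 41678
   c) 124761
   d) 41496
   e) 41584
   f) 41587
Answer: f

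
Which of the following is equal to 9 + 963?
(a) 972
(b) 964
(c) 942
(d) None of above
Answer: a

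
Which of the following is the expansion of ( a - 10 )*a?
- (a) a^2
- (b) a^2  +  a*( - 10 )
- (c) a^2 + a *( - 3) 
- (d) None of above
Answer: b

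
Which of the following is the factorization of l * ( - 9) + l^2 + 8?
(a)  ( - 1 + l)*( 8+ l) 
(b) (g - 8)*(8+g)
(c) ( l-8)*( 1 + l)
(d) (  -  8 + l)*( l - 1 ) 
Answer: d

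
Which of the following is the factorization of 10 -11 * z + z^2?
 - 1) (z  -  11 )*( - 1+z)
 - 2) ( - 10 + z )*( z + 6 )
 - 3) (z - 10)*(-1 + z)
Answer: 3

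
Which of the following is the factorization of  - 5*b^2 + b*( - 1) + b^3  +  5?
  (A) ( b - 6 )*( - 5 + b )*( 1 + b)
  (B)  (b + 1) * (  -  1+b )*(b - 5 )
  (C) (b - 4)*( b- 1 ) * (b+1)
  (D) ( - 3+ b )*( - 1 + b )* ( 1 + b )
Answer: B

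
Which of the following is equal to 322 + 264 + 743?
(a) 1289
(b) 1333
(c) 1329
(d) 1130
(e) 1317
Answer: c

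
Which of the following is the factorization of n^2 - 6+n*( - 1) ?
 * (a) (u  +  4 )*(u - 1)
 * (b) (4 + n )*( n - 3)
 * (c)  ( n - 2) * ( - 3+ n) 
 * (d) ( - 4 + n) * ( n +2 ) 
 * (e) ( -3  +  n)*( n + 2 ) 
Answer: e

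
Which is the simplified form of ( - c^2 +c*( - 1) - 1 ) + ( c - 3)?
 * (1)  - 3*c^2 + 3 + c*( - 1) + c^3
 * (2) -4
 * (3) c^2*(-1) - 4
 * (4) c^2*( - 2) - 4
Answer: 3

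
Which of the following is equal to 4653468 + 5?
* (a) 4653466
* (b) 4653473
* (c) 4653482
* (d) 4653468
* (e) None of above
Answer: b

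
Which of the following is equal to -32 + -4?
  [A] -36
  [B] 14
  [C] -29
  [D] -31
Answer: A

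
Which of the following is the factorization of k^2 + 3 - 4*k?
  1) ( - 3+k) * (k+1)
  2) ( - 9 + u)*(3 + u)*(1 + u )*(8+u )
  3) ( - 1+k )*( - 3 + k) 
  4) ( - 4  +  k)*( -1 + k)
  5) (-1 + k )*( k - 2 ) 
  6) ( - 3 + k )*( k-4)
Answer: 3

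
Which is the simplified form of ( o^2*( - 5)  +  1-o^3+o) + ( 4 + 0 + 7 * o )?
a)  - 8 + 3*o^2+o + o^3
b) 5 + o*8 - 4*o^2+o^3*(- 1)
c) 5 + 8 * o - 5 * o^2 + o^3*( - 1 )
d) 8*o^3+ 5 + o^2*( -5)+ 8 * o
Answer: c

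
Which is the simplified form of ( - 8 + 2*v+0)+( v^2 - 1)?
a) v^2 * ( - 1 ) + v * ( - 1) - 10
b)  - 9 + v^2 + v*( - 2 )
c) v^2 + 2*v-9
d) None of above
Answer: c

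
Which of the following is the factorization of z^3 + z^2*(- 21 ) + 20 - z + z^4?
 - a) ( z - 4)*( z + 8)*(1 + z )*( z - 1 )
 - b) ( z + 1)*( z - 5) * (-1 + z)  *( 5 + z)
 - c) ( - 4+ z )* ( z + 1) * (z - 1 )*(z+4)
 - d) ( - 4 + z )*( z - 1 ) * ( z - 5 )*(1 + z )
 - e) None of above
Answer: e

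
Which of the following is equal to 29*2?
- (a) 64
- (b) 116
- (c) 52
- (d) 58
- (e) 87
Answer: d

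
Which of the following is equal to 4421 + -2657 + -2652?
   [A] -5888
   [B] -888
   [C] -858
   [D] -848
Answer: B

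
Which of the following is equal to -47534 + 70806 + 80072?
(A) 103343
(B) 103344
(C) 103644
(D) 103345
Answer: B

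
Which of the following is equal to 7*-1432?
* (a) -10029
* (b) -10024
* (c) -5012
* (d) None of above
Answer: b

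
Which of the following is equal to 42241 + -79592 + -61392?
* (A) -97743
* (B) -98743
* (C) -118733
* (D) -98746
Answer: B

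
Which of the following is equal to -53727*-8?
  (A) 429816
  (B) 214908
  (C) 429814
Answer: A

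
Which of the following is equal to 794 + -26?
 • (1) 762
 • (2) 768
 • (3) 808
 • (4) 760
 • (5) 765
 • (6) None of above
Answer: 2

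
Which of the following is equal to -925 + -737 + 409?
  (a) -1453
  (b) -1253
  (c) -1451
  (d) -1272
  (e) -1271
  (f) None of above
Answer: b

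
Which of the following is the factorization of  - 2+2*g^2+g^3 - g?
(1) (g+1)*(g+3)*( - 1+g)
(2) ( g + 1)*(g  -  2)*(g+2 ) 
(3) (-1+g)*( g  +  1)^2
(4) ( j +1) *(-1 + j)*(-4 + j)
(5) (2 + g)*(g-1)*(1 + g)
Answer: 5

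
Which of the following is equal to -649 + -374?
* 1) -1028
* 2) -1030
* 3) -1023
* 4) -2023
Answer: 3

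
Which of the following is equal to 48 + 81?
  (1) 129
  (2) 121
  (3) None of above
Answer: 1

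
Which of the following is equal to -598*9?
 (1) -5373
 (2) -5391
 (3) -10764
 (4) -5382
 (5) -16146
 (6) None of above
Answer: 4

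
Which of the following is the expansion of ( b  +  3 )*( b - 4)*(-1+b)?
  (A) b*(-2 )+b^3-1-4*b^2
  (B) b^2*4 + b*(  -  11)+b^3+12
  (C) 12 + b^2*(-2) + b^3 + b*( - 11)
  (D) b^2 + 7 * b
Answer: C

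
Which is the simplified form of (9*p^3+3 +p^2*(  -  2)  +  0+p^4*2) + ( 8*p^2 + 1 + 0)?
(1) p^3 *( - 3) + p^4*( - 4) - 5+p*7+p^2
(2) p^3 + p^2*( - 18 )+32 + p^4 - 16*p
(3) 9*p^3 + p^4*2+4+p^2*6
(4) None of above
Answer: 3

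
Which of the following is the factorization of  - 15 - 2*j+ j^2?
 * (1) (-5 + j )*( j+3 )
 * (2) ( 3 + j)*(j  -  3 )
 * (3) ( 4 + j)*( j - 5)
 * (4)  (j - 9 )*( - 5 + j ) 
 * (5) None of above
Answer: 1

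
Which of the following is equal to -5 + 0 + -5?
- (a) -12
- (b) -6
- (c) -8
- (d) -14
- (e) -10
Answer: e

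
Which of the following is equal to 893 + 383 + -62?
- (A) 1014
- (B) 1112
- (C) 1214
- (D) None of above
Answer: C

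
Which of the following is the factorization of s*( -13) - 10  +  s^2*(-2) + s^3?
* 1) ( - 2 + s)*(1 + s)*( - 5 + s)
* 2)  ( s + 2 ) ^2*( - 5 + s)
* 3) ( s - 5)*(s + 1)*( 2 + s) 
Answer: 3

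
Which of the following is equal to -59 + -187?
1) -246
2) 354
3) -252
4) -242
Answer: 1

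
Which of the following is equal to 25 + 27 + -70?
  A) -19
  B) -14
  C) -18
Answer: C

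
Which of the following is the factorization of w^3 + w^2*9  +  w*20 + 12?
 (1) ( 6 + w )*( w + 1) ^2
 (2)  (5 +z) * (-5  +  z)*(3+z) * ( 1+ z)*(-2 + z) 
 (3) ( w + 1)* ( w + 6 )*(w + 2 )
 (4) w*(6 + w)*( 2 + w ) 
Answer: 3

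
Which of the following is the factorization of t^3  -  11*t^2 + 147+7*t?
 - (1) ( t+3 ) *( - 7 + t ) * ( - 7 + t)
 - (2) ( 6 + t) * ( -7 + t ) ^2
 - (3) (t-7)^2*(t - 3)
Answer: 1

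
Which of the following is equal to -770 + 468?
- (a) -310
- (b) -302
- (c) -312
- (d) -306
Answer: b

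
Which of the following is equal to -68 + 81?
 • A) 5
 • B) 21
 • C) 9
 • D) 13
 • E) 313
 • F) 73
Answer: D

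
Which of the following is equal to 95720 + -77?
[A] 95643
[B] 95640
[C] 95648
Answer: A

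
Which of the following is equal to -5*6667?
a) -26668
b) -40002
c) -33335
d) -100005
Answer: c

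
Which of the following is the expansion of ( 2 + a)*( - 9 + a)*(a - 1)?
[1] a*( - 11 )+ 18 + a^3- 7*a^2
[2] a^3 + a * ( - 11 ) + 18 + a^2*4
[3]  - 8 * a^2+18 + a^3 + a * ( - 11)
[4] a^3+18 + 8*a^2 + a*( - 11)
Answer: 3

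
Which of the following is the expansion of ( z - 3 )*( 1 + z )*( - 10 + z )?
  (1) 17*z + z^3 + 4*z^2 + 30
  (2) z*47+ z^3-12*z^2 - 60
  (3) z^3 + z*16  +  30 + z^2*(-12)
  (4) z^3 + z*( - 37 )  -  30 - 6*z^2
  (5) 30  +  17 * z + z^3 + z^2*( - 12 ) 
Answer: 5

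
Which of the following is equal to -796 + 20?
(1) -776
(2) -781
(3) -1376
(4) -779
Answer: 1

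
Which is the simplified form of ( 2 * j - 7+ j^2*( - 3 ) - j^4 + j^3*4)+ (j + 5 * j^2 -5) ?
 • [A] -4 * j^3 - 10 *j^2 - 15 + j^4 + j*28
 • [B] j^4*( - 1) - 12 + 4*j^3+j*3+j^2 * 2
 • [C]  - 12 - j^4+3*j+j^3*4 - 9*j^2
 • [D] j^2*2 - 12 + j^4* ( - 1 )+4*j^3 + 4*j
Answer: B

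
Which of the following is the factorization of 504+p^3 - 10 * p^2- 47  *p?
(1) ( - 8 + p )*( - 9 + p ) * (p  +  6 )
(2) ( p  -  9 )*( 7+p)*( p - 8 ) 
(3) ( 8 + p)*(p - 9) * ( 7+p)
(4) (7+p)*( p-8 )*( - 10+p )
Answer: 2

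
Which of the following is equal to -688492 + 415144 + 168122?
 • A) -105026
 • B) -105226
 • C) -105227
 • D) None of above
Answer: B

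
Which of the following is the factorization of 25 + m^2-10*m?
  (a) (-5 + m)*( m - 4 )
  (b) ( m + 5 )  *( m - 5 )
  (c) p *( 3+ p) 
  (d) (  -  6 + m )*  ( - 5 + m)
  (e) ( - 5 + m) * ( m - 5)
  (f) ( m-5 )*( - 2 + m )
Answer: e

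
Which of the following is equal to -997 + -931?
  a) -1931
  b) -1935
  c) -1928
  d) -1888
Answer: c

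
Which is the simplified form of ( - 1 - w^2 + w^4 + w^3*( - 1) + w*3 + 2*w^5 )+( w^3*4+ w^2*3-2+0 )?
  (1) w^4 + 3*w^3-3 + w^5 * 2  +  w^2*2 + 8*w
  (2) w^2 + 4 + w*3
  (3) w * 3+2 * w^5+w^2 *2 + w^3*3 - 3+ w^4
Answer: 3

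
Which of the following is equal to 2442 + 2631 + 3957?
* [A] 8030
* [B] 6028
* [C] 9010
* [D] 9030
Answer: D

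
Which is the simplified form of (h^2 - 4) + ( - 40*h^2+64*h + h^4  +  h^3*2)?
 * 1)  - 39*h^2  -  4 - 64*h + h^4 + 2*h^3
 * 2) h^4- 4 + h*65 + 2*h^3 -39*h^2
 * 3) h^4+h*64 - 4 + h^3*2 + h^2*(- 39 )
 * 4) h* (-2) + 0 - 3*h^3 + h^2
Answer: 3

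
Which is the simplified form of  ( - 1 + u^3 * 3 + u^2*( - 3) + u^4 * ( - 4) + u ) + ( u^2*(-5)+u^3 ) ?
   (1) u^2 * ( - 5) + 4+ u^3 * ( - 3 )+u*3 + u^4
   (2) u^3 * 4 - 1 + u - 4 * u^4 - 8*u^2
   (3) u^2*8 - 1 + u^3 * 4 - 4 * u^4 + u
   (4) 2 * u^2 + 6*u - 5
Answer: 2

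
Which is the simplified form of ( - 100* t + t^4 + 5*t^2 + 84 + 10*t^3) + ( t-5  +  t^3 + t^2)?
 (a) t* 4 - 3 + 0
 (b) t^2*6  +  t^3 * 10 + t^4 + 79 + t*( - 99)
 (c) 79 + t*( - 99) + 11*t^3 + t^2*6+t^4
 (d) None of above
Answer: c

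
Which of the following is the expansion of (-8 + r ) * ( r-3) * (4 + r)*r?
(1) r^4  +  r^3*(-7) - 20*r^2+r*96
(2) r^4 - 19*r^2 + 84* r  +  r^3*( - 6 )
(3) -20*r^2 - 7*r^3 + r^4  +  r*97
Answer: 1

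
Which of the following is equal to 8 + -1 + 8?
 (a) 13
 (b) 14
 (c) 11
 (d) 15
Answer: d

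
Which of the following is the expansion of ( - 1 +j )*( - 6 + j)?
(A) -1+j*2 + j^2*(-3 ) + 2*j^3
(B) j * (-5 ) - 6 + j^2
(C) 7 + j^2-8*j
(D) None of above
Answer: D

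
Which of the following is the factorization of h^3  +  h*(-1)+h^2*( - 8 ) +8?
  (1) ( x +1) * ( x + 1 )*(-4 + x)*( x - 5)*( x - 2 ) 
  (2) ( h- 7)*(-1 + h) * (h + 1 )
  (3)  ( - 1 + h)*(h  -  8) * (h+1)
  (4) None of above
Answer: 3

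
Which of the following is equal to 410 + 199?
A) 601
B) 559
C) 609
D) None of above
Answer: C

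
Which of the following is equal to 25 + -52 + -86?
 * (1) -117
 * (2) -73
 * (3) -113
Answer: 3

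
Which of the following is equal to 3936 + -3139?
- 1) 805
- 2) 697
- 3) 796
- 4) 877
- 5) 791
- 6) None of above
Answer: 6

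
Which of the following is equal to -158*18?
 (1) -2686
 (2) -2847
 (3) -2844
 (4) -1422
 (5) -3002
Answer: 3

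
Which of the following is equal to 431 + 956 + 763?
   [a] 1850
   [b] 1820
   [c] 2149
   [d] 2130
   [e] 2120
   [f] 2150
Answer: f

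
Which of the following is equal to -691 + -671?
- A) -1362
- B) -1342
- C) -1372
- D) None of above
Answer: A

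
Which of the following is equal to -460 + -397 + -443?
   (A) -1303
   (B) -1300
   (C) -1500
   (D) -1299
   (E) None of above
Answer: B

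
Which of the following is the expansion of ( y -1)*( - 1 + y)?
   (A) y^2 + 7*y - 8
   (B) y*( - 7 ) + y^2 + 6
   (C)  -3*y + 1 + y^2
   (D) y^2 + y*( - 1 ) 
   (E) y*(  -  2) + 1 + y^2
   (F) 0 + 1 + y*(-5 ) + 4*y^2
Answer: E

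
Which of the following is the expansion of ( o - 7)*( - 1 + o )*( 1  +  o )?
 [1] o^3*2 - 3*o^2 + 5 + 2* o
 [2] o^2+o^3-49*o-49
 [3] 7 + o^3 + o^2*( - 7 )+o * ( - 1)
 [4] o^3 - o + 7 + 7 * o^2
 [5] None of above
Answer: 3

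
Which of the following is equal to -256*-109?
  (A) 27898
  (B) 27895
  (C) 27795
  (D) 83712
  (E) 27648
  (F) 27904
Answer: F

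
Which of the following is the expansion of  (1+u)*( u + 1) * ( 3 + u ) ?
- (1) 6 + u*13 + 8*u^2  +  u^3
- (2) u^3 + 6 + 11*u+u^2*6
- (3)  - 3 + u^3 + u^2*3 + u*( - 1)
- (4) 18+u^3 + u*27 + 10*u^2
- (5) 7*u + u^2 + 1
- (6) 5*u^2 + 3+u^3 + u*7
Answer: 6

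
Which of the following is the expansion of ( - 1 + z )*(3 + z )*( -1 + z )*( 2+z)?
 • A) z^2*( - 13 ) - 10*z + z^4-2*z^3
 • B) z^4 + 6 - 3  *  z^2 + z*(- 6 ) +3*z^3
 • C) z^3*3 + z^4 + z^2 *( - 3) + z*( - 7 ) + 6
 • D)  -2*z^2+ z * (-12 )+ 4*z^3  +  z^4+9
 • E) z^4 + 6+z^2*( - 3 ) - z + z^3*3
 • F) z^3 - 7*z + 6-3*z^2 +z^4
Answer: C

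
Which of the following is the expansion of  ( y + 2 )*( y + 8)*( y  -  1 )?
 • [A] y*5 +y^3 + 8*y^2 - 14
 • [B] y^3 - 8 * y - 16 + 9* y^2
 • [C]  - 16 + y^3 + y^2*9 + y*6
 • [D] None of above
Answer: C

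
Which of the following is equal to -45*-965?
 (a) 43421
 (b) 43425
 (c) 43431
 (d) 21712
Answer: b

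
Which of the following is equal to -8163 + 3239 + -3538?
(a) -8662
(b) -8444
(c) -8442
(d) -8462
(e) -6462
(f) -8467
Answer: d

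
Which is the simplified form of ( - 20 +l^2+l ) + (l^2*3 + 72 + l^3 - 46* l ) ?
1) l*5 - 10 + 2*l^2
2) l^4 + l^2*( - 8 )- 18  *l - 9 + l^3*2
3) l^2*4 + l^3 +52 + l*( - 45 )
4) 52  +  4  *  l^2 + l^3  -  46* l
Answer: 3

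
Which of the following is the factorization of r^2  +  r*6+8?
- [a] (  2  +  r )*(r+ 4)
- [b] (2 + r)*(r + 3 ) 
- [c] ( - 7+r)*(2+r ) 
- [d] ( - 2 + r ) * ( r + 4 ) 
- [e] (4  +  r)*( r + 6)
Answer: a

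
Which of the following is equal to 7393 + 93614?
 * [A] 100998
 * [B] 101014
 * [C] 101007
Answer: C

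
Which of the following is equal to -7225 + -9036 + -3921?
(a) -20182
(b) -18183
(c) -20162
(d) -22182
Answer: a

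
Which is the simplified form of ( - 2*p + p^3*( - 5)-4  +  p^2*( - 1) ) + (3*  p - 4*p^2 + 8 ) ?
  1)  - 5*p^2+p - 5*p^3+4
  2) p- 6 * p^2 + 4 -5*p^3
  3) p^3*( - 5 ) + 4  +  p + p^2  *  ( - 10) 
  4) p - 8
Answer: 1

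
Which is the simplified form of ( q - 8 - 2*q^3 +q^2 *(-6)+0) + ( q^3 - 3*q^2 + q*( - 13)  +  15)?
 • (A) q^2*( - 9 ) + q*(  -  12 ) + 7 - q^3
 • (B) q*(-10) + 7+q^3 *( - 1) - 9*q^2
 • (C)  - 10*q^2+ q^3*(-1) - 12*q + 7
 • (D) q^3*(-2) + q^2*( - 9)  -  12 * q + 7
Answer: A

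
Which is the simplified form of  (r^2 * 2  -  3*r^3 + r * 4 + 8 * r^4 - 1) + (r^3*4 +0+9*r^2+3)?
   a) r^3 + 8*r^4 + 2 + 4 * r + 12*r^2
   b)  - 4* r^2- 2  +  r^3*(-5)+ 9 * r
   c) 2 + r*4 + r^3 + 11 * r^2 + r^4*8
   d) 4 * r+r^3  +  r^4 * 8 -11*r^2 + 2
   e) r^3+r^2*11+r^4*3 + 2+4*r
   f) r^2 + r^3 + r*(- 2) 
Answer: c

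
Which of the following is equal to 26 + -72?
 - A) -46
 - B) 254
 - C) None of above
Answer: A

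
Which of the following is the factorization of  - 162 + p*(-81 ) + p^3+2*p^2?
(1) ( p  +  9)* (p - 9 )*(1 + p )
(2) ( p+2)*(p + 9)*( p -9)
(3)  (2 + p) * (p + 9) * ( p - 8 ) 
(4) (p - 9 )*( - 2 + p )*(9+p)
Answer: 2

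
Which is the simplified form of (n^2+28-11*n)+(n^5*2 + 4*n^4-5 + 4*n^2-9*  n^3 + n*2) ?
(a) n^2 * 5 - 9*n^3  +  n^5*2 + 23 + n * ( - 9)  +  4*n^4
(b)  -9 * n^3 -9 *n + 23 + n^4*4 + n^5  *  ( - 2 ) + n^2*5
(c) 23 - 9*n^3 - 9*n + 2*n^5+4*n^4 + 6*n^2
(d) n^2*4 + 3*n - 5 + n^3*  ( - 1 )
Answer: a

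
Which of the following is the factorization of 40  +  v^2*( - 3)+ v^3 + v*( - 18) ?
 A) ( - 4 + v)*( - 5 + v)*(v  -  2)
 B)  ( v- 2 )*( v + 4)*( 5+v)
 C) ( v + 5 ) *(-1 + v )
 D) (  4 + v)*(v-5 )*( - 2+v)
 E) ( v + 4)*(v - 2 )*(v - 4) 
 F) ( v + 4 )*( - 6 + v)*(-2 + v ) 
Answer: D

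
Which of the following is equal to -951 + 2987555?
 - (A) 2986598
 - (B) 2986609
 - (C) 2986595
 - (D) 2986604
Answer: D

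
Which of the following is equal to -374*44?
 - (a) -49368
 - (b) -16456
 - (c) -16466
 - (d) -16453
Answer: b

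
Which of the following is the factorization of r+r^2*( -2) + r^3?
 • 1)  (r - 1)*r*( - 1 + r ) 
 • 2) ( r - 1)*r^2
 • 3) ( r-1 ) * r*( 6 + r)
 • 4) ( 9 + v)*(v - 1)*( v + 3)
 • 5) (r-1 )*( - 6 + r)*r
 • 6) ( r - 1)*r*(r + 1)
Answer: 1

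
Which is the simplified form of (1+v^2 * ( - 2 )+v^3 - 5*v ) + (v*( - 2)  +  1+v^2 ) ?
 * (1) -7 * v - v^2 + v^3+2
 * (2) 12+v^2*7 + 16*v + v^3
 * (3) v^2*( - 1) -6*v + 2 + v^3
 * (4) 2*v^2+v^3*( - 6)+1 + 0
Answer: 1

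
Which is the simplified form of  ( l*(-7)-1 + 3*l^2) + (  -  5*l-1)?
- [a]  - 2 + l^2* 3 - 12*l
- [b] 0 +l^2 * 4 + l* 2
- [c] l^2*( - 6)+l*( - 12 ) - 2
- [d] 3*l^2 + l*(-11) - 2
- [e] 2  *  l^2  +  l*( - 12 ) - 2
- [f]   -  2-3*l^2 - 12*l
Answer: a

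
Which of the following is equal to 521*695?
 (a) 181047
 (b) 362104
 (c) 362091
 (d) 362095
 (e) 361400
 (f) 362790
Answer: d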